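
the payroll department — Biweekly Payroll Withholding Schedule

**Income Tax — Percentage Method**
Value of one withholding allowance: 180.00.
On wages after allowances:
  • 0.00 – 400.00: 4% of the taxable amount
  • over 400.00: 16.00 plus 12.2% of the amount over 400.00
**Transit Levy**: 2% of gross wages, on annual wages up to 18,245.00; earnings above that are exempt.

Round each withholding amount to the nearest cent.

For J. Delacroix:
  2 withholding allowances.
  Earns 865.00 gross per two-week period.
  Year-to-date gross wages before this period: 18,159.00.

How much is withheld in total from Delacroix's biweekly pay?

30.53

Income Tax: taxable = 865.00 − 2×180.00 = 505.00
  16.00 + 12.2% × (505.00 − 400.00) = 16.00 + 12.2% × 105.00 = 28.81
Transit Levy: cap 18,245.00 − YTD 18,159.00 = 86.00 subject; 2% × 86.00 = 1.72
Total: 28.81 + 1.72 = 30.53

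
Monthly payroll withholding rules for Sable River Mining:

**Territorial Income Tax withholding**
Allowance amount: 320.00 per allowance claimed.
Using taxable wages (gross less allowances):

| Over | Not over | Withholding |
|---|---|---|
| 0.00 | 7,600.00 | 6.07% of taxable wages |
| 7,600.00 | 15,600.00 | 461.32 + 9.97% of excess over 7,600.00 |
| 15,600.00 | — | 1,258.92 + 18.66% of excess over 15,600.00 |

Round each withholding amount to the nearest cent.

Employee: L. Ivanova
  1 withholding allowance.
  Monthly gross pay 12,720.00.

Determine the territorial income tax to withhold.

939.88

Territorial Income Tax: taxable = 12,720.00 − 1×320.00 = 12,400.00
  461.32 + 9.97% × (12,400.00 − 7,600.00) = 461.32 + 9.97% × 4,800.00 = 939.88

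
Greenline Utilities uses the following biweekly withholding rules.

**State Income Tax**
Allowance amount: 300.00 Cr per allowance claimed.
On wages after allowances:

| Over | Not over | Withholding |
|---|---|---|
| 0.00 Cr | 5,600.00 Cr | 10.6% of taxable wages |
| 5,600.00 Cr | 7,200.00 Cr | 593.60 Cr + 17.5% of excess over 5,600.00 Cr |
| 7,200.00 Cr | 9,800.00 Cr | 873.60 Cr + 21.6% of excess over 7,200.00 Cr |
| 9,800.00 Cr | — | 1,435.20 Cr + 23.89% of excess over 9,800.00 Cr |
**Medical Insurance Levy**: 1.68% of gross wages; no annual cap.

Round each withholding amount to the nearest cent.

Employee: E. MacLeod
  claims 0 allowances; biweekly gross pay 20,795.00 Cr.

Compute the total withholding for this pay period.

State Income Tax: taxable = 20,795.00 Cr
  1,435.20 Cr + 23.89% × (20,795.00 Cr − 9,800.00 Cr) = 1,435.20 Cr + 23.89% × 10,995.00 Cr = 4,061.91 Cr
Medical Insurance Levy: 1.68% × 20,795.00 Cr = 349.36 Cr
Total: 4,061.91 Cr + 349.36 Cr = 4,411.27 Cr

4,411.27 Cr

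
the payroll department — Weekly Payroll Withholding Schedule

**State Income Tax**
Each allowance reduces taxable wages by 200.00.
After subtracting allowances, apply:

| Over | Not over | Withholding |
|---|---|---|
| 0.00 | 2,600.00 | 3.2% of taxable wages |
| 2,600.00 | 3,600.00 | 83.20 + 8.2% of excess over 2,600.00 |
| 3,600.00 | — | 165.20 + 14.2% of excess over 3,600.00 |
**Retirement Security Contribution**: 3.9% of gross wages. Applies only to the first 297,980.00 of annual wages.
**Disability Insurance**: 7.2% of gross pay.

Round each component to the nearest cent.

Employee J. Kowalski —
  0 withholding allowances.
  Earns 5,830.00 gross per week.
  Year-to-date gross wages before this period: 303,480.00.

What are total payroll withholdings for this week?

State Income Tax: taxable = 5,830.00
  165.20 + 14.2% × (5,830.00 − 3,600.00) = 165.20 + 14.2% × 2,230.00 = 481.86
Retirement Security Contribution: YTD 303,480.00 ≥ cap 297,980.00 → 0.00
Disability Insurance: 7.2% × 5,830.00 = 419.76
Total: 481.86 + 0.00 + 419.76 = 901.62

901.62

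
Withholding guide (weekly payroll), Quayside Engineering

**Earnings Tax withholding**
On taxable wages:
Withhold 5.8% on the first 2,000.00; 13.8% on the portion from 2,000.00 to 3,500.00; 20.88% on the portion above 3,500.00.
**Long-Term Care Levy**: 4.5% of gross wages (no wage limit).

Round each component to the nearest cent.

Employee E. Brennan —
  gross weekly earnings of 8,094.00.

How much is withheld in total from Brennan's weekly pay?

1,646.46

Earnings Tax: taxable = 8,094.00
  323.00 + 20.88% × (8,094.00 − 3,500.00) = 323.00 + 20.88% × 4,594.00 = 1,282.23
Long-Term Care Levy: 4.5% × 8,094.00 = 364.23
Total: 1,282.23 + 364.23 = 1,646.46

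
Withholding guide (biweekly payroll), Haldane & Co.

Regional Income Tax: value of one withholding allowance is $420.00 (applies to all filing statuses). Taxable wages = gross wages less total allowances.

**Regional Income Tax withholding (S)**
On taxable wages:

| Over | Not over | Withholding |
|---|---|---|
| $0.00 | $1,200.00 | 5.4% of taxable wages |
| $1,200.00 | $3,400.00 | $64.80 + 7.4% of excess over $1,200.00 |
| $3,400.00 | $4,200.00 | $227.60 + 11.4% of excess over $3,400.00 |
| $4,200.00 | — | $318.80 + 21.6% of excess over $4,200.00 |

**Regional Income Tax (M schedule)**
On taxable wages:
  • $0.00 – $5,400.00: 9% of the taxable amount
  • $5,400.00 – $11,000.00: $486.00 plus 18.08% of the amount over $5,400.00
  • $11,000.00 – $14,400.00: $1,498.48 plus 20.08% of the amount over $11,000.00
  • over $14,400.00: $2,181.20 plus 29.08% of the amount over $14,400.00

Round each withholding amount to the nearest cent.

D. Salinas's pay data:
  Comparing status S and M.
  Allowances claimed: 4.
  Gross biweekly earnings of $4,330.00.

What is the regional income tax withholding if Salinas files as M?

$238.50

Regional Income Tax (M): taxable = $4,330.00 − 4×$420.00 = $2,650.00
  9% × $2,650.00 = $238.50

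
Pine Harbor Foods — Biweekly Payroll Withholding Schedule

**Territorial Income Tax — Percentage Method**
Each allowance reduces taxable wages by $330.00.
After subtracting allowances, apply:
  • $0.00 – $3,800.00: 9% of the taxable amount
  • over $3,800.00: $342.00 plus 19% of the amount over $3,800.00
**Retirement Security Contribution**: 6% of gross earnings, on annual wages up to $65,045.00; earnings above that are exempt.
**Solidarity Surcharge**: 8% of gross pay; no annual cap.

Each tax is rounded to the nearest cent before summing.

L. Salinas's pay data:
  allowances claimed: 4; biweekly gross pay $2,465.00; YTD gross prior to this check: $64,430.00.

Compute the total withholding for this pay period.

$337.15

Territorial Income Tax: taxable = $2,465.00 − 4×$330.00 = $1,145.00
  9% × $1,145.00 = $103.05
Retirement Security Contribution: cap $65,045.00 − YTD $64,430.00 = $615.00 subject; 6% × $615.00 = $36.90
Solidarity Surcharge: 8% × $2,465.00 = $197.20
Total: $103.05 + $36.90 + $197.20 = $337.15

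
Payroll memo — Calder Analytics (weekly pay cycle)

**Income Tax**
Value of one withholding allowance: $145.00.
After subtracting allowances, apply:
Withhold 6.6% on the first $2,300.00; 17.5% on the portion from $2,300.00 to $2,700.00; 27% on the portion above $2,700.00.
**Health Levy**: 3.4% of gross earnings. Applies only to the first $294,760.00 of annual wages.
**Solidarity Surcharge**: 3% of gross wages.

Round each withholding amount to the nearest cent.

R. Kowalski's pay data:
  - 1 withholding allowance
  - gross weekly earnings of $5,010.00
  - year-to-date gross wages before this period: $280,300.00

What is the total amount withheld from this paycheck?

Income Tax: taxable = $5,010.00 − 1×$145.00 = $4,865.00
  $221.80 + 27% × ($4,865.00 − $2,700.00) = $221.80 + 27% × $2,165.00 = $806.35
Health Levy: 3.4% × $5,010.00 = $170.34
Solidarity Surcharge: 3% × $5,010.00 = $150.30
Total: $806.35 + $170.34 + $150.30 = $1,126.99

$1,126.99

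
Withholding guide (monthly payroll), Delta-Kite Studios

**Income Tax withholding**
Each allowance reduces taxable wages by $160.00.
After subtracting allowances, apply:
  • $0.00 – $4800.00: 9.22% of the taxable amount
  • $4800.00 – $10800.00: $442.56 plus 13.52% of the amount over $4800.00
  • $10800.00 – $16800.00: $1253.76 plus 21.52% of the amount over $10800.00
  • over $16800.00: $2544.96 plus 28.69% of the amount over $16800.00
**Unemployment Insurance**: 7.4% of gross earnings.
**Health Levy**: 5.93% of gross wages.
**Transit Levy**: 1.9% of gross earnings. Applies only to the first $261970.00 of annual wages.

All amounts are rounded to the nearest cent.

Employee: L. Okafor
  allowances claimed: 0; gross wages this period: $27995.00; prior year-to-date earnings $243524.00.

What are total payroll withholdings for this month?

Income Tax: taxable = $27995.00
  $2544.96 + 28.69% × ($27995.00 − $16800.00) = $2544.96 + 28.69% × $11195.00 = $5756.81
Unemployment Insurance: 7.4% × $27995.00 = $2071.63
Health Levy: 5.93% × $27995.00 = $1660.10
Transit Levy: cap $261970.00 − YTD $243524.00 = $18446.00 subject; 1.9% × $18446.00 = $350.47
Total: $5756.81 + $2071.63 + $1660.10 + $350.47 = $9839.01

$9839.01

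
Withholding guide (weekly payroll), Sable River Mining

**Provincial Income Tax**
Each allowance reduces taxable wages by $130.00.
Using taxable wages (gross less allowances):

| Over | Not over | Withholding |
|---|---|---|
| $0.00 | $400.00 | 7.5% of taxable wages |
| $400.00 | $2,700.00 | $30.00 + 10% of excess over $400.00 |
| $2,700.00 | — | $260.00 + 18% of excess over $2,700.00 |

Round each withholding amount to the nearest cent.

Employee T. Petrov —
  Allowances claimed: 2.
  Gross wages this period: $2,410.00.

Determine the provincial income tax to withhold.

Provincial Income Tax: taxable = $2,410.00 − 2×$130.00 = $2,150.00
  $30.00 + 10% × ($2,150.00 − $400.00) = $30.00 + 10% × $1,750.00 = $205.00

$205.00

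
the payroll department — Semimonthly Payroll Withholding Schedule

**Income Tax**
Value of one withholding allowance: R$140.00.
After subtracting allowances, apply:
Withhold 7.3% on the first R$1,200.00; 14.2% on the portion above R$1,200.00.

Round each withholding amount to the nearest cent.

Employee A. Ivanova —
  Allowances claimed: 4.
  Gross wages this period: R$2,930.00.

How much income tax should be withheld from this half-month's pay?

R$253.74

Income Tax: taxable = R$2,930.00 − 4×R$140.00 = R$2,370.00
  R$87.60 + 14.2% × (R$2,370.00 − R$1,200.00) = R$87.60 + 14.2% × R$1,170.00 = R$253.74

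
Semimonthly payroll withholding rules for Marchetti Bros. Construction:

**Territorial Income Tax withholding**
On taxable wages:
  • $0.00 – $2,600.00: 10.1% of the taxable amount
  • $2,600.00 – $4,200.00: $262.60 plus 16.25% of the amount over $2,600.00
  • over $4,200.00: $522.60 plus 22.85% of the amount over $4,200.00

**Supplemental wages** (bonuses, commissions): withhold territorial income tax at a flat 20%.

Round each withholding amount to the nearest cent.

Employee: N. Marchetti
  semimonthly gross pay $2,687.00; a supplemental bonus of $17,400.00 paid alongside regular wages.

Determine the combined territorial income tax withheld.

$3,756.74

Territorial Income Tax: taxable = $2,687.00
  $262.60 + 16.25% × ($2,687.00 − $2,600.00) = $262.60 + 16.25% × $87.00 = $276.74
Supplemental (20% flat on bonus): 20% × $17,400.00 = $3,480.00
Total territorial income tax: $276.74 + $3,480.00 = $3,756.74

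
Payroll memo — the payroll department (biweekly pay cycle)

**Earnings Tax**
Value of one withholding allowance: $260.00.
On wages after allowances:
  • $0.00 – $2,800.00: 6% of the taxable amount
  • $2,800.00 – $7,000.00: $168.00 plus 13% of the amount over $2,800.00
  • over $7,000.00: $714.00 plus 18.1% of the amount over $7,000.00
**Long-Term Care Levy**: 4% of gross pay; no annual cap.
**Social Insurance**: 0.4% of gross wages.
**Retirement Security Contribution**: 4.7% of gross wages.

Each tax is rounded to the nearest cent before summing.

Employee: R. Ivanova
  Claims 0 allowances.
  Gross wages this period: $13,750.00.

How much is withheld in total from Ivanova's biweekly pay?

Earnings Tax: taxable = $13,750.00
  $714.00 + 18.1% × ($13,750.00 − $7,000.00) = $714.00 + 18.1% × $6,750.00 = $1,935.75
Long-Term Care Levy: 4% × $13,750.00 = $550.00
Social Insurance: 0.4% × $13,750.00 = $55.00
Retirement Security Contribution: 4.7% × $13,750.00 = $646.25
Total: $1,935.75 + $550.00 + $55.00 + $646.25 = $3,187.00

$3,187.00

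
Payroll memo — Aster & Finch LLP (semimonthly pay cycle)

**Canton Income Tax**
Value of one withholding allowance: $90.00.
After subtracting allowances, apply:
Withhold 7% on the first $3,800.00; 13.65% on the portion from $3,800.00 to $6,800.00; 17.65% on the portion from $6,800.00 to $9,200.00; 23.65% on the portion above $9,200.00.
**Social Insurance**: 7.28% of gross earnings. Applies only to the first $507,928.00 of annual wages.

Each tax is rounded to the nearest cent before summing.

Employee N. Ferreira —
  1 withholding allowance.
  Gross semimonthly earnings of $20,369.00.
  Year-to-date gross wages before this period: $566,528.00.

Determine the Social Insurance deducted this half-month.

$0.00

Social Insurance: YTD $566,528.00 ≥ cap $507,928.00 → $0.00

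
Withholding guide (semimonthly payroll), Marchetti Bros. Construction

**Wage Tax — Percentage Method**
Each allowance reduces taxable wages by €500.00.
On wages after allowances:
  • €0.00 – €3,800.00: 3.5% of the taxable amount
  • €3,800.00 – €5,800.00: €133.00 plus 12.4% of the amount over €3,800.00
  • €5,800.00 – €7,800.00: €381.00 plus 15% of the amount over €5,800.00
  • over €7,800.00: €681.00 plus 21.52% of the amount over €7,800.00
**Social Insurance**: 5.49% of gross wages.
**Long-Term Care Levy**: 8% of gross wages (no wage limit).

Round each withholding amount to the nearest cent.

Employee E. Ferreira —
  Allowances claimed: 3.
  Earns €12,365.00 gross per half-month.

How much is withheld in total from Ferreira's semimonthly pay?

€3,008.63

Wage Tax: taxable = €12,365.00 − 3×€500.00 = €10,865.00
  €681.00 + 21.52% × (€10,865.00 − €7,800.00) = €681.00 + 21.52% × €3,065.00 = €1,340.59
Social Insurance: 5.49% × €12,365.00 = €678.84
Long-Term Care Levy: 8% × €12,365.00 = €989.20
Total: €1,340.59 + €678.84 + €989.20 = €3,008.63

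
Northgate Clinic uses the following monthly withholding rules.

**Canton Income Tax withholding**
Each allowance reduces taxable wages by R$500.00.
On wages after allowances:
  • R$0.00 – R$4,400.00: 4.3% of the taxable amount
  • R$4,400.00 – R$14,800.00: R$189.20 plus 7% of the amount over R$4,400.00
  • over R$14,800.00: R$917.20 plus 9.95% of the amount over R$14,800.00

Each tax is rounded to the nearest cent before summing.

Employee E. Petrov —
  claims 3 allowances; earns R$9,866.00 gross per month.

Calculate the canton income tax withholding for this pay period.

Canton Income Tax: taxable = R$9,866.00 − 3×R$500.00 = R$8,366.00
  R$189.20 + 7% × (R$8,366.00 − R$4,400.00) = R$189.20 + 7% × R$3,966.00 = R$466.82

R$466.82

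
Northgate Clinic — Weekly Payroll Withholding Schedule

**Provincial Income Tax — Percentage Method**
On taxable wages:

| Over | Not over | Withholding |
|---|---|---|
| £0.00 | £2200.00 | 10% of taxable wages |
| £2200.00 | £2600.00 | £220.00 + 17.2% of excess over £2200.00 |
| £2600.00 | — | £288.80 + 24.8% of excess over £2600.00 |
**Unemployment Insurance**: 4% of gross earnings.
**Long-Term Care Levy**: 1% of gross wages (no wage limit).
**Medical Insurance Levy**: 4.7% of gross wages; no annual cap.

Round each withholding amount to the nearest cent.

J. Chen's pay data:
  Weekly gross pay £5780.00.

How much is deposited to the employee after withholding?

£4141.90

Provincial Income Tax: taxable = £5780.00
  £288.80 + 24.8% × (£5780.00 − £2600.00) = £288.80 + 24.8% × £3180.00 = £1077.44
Unemployment Insurance: 4% × £5780.00 = £231.20
Long-Term Care Levy: 1% × £5780.00 = £57.80
Medical Insurance Levy: 4.7% × £5780.00 = £271.66
Total withheld: £1077.44 + £231.20 + £57.80 + £271.66 = £1638.10
Net pay: £5780.00 − £1638.10 = £4141.90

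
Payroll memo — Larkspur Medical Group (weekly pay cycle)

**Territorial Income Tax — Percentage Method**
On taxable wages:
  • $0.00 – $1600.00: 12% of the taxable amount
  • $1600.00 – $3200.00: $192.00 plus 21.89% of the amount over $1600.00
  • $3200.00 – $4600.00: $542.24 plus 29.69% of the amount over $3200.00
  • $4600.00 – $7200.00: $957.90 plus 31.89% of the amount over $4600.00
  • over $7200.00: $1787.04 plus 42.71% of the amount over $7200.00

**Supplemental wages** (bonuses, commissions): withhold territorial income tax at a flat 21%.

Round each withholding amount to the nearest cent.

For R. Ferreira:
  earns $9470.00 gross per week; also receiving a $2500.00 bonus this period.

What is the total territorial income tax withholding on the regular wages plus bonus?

$3281.56

Territorial Income Tax: taxable = $9470.00
  $1787.04 + 42.71% × ($9470.00 − $7200.00) = $1787.04 + 42.71% × $2270.00 = $2756.56
Supplemental (21% flat on bonus): 21% × $2500.00 = $525.00
Total territorial income tax: $2756.56 + $525.00 = $3281.56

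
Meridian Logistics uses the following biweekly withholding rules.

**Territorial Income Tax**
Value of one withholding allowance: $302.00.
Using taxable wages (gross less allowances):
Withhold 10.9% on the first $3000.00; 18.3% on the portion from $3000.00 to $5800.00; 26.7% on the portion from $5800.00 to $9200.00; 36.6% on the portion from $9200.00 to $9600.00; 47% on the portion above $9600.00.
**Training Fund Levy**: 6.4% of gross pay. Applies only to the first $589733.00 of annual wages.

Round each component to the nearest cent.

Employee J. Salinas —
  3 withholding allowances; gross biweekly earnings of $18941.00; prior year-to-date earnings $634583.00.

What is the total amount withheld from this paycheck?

Territorial Income Tax: taxable = $18941.00 − 3×$302.00 = $18035.00
  $1893.60 + 47% × ($18035.00 − $9600.00) = $1893.60 + 47% × $8435.00 = $5858.05
Training Fund Levy: YTD $634583.00 ≥ cap $589733.00 → $0.00
Total: $5858.05 + $0.00 = $5858.05

$5858.05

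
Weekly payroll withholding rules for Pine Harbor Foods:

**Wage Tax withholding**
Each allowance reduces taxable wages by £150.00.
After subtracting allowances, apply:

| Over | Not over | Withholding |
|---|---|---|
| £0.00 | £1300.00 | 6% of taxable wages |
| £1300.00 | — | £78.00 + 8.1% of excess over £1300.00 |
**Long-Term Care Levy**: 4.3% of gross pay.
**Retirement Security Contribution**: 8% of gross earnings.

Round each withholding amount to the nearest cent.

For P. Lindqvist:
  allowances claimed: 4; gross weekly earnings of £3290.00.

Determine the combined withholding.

£595.26

Wage Tax: taxable = £3290.00 − 4×£150.00 = £2690.00
  £78.00 + 8.1% × (£2690.00 − £1300.00) = £78.00 + 8.1% × £1390.00 = £190.59
Long-Term Care Levy: 4.3% × £3290.00 = £141.47
Retirement Security Contribution: 8% × £3290.00 = £263.20
Total: £190.59 + £141.47 + £263.20 = £595.26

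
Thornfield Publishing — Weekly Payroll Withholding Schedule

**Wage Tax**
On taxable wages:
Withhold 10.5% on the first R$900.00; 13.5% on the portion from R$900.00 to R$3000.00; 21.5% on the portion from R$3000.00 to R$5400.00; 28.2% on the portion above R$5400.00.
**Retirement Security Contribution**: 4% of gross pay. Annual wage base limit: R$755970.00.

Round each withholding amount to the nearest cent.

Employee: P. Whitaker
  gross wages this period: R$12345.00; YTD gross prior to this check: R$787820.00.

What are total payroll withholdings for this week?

Wage Tax: taxable = R$12345.00
  R$894.00 + 28.2% × (R$12345.00 − R$5400.00) = R$894.00 + 28.2% × R$6945.00 = R$2852.49
Retirement Security Contribution: YTD R$787820.00 ≥ cap R$755970.00 → R$0.00
Total: R$2852.49 + R$0.00 = R$2852.49

R$2852.49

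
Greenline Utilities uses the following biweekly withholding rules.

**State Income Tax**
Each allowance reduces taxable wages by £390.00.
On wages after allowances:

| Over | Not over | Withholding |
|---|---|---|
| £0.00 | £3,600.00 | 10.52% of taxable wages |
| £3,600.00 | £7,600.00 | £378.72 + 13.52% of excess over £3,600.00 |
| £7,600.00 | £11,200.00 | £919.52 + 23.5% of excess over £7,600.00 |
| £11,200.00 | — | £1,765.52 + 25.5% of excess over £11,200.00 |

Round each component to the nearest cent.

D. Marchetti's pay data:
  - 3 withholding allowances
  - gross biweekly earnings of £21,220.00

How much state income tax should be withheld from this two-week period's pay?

State Income Tax: taxable = £21,220.00 − 3×£390.00 = £20,050.00
  £1,765.52 + 25.5% × (£20,050.00 − £11,200.00) = £1,765.52 + 25.5% × £8,850.00 = £4,022.27

£4,022.27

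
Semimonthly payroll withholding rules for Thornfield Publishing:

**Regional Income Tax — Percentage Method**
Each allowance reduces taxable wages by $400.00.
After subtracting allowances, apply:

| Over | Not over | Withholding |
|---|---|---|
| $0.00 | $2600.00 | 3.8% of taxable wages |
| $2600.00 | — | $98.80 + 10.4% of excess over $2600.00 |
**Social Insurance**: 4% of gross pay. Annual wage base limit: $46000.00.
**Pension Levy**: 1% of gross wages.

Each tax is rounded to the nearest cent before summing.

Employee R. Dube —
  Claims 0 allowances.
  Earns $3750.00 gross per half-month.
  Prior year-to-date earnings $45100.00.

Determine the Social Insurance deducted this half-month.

Social Insurance: cap $46000.00 − YTD $45100.00 = $900.00 subject; 4% × $900.00 = $36.00

$36.00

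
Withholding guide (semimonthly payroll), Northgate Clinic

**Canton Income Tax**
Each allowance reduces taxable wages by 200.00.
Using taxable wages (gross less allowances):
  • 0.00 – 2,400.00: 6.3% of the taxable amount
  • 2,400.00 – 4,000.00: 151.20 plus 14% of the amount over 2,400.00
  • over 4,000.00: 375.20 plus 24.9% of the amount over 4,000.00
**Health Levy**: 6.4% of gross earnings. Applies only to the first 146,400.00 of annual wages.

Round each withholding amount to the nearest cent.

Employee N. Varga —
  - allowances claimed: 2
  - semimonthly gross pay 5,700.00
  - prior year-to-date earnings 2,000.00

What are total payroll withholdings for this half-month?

Canton Income Tax: taxable = 5,700.00 − 2×200.00 = 5,300.00
  375.20 + 24.9% × (5,300.00 − 4,000.00) = 375.20 + 24.9% × 1,300.00 = 698.90
Health Levy: 6.4% × 5,700.00 = 364.80
Total: 698.90 + 364.80 = 1,063.70

1,063.70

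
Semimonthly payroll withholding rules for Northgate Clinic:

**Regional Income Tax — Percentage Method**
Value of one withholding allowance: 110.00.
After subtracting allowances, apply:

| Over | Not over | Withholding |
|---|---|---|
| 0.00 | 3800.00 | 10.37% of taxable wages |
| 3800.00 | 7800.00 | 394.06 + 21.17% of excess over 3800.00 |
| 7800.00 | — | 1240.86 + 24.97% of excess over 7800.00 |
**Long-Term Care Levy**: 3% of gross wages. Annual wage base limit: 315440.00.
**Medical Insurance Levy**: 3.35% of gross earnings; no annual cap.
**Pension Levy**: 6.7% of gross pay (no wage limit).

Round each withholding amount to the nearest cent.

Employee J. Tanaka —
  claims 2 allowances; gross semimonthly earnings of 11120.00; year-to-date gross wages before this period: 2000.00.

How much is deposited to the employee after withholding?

Regional Income Tax: taxable = 11120.00 − 2×110.00 = 10900.00
  1240.86 + 24.97% × (10900.00 − 7800.00) = 1240.86 + 24.97% × 3100.00 = 2014.93
Long-Term Care Levy: 3% × 11120.00 = 333.60
Medical Insurance Levy: 3.35% × 11120.00 = 372.52
Pension Levy: 6.7% × 11120.00 = 745.04
Total withheld: 2014.93 + 333.60 + 372.52 + 745.04 = 3466.09
Net pay: 11120.00 − 3466.09 = 7653.91

7653.91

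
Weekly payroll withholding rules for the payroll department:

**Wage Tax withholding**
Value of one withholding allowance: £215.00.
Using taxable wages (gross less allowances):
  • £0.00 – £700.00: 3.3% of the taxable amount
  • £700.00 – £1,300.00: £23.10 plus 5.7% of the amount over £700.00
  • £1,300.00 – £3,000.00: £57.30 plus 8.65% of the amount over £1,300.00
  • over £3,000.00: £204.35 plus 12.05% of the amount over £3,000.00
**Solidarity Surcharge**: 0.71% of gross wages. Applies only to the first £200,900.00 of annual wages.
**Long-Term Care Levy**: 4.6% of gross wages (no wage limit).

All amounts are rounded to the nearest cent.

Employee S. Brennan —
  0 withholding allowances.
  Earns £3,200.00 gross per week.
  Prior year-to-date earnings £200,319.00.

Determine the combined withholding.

£379.78

Wage Tax: taxable = £3,200.00
  £204.35 + 12.05% × (£3,200.00 − £3,000.00) = £204.35 + 12.05% × £200.00 = £228.45
Solidarity Surcharge: cap £200,900.00 − YTD £200,319.00 = £581.00 subject; 0.71% × £581.00 = £4.13
Long-Term Care Levy: 4.6% × £3,200.00 = £147.20
Total: £228.45 + £4.13 + £147.20 = £379.78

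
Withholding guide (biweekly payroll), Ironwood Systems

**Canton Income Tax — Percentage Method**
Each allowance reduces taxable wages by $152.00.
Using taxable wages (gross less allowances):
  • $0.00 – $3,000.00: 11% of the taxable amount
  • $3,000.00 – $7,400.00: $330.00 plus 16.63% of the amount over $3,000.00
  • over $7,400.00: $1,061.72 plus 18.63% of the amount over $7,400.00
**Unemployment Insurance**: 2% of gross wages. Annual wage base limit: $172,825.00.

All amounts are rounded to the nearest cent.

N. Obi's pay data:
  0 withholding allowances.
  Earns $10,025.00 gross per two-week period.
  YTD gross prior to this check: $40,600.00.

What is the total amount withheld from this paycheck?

$1,751.26

Canton Income Tax: taxable = $10,025.00
  $1,061.72 + 18.63% × ($10,025.00 − $7,400.00) = $1,061.72 + 18.63% × $2,625.00 = $1,550.76
Unemployment Insurance: 2% × $10,025.00 = $200.50
Total: $1,550.76 + $200.50 = $1,751.26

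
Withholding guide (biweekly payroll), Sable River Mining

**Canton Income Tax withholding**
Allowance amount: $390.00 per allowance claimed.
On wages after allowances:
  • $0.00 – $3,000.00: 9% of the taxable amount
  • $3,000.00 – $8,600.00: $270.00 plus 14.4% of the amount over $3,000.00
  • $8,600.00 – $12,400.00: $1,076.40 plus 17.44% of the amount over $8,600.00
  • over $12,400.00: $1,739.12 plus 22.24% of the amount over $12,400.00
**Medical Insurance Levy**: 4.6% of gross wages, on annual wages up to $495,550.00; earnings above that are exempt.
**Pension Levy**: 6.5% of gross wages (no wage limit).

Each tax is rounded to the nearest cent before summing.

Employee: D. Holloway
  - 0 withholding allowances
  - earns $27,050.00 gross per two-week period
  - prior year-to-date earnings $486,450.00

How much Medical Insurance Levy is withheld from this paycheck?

$418.60

Medical Insurance Levy: cap $495,550.00 − YTD $486,450.00 = $9,100.00 subject; 4.6% × $9,100.00 = $418.60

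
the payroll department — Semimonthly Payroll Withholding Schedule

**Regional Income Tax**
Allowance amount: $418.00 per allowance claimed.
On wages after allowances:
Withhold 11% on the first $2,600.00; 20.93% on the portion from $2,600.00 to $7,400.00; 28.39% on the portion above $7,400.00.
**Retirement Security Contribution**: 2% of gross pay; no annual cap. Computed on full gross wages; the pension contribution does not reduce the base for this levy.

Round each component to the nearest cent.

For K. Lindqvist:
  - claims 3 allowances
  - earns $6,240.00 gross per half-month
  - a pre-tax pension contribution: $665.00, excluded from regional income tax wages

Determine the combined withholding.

$771.01

Regional Income Tax: taxable = $6,240.00 − $665.00 − 3×$418.00 = $4,321.00
  $286.00 + 20.93% × ($4,321.00 − $2,600.00) = $286.00 + 20.93% × $1,721.00 = $646.21
Retirement Security Contribution: 2% × $6,240.00 = $124.80
Total: $646.21 + $124.80 = $771.01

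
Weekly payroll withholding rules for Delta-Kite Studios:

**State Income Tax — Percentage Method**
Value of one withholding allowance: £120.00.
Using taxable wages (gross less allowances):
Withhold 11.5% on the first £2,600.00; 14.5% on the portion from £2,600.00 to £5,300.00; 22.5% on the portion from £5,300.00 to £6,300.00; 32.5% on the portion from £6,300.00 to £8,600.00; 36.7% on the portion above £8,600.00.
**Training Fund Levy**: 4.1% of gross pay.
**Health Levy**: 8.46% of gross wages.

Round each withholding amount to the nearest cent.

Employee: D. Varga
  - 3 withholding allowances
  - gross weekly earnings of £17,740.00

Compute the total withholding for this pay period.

£7,113.40

State Income Tax: taxable = £17,740.00 − 3×£120.00 = £17,380.00
  £1,663.00 + 36.7% × (£17,380.00 − £8,600.00) = £1,663.00 + 36.7% × £8,780.00 = £4,885.26
Training Fund Levy: 4.1% × £17,740.00 = £727.34
Health Levy: 8.46% × £17,740.00 = £1,500.80
Total: £4,885.26 + £727.34 + £1,500.80 = £7,113.40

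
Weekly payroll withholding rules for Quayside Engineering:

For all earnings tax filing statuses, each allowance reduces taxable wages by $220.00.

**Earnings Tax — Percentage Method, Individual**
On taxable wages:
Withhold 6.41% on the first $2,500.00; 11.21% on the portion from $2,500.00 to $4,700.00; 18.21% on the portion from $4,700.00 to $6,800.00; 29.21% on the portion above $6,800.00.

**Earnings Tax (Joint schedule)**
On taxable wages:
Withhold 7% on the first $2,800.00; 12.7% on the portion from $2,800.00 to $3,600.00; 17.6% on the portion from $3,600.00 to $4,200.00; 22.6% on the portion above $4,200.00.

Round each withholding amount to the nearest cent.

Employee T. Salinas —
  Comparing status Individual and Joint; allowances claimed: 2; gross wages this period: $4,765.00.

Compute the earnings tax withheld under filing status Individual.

Earnings Tax (Individual): taxable = $4,765.00 − 2×$220.00 = $4,325.00
  $160.25 + 11.21% × ($4,325.00 − $2,500.00) = $160.25 + 11.21% × $1,825.00 = $364.83

$364.83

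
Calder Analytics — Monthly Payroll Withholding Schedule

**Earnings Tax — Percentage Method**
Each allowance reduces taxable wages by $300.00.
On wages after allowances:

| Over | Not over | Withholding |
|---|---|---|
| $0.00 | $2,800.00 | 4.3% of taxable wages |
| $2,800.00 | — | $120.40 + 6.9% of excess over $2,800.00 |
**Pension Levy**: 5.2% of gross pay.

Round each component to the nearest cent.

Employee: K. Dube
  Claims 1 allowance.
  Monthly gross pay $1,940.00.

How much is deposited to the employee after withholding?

$1,768.60

Earnings Tax: taxable = $1,940.00 − 1×$300.00 = $1,640.00
  4.3% × $1,640.00 = $70.52
Pension Levy: 5.2% × $1,940.00 = $100.88
Total withheld: $70.52 + $100.88 = $171.40
Net pay: $1,940.00 − $171.40 = $1,768.60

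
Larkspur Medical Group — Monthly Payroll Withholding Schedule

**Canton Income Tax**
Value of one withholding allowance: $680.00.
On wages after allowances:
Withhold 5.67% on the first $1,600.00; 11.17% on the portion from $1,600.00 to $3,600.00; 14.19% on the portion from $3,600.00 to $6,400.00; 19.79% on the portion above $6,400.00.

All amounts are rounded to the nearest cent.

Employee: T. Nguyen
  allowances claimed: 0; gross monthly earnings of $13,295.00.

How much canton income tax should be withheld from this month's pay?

$2,075.96

Canton Income Tax: taxable = $13,295.00
  $711.44 + 19.79% × ($13,295.00 − $6,400.00) = $711.44 + 19.79% × $6,895.00 = $2,075.96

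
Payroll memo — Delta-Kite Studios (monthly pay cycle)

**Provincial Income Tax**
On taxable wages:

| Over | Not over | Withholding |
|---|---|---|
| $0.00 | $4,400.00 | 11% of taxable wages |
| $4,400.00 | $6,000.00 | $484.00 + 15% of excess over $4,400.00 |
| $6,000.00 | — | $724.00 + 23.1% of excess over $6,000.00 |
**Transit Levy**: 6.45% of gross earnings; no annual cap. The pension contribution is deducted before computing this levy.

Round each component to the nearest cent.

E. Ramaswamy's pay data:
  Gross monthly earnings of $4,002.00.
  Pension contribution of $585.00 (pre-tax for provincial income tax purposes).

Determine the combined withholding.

$596.27

Provincial Income Tax: taxable = $4,002.00 − $585.00 = $3,417.00
  11% × $3,417.00 = $375.87
Transit Levy: 6.45% × $3,417.00 = $220.40
Total: $375.87 + $220.40 = $596.27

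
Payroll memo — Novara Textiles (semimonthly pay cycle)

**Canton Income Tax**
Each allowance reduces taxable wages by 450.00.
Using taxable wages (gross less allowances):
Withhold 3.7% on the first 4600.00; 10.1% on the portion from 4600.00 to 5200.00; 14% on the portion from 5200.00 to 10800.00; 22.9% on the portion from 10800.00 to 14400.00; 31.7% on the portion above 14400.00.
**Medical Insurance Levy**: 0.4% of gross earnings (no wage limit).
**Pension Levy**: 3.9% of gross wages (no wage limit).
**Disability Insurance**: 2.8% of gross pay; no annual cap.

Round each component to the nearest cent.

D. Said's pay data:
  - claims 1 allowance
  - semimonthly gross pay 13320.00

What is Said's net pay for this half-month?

Canton Income Tax: taxable = 13320.00 − 1×450.00 = 12870.00
  1014.80 + 22.9% × (12870.00 − 10800.00) = 1014.80 + 22.9% × 2070.00 = 1488.83
Medical Insurance Levy: 0.4% × 13320.00 = 53.28
Pension Levy: 3.9% × 13320.00 = 519.48
Disability Insurance: 2.8% × 13320.00 = 372.96
Total withheld: 1488.83 + 53.28 + 519.48 + 372.96 = 2434.55
Net pay: 13320.00 − 2434.55 = 10885.45

10885.45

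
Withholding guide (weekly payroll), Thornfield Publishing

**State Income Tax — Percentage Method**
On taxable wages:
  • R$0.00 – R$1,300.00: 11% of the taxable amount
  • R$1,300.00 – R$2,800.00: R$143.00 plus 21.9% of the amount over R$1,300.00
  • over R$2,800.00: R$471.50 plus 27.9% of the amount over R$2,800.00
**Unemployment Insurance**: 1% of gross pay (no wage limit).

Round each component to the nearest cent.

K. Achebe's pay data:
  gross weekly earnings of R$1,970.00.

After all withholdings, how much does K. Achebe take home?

State Income Tax: taxable = R$1,970.00
  R$143.00 + 21.9% × (R$1,970.00 − R$1,300.00) = R$143.00 + 21.9% × R$670.00 = R$289.73
Unemployment Insurance: 1% × R$1,970.00 = R$19.70
Total withheld: R$289.73 + R$19.70 = R$309.43
Net pay: R$1,970.00 − R$309.43 = R$1,660.57

R$1,660.57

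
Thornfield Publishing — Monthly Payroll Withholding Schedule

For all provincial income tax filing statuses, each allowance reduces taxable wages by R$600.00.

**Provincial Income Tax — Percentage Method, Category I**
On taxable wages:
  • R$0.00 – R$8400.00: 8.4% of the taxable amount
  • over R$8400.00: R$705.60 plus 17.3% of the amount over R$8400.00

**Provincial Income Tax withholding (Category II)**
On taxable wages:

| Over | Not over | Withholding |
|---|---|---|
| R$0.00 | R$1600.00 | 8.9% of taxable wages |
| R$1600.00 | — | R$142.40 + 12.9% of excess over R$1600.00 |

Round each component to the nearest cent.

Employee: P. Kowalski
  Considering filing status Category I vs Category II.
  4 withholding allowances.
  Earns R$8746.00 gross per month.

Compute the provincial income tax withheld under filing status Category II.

Provincial Income Tax (Category II): taxable = R$8746.00 − 4×R$600.00 = R$6346.00
  R$142.40 + 12.9% × (R$6346.00 − R$1600.00) = R$142.40 + 12.9% × R$4746.00 = R$754.63

R$754.63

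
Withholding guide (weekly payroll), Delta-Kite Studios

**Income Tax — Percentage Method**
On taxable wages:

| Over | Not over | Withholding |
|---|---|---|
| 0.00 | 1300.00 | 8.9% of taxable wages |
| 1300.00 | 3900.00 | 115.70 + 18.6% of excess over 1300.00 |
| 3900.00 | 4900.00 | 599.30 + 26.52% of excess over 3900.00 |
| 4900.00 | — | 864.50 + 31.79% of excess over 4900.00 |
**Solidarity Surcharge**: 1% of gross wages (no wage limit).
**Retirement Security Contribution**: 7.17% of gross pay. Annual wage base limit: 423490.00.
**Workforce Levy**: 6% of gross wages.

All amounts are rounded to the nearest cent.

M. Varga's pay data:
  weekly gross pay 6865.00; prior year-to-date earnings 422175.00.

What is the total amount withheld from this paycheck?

2064.01

Income Tax: taxable = 6865.00
  864.50 + 31.79% × (6865.00 − 4900.00) = 864.50 + 31.79% × 1965.00 = 1489.17
Solidarity Surcharge: 1% × 6865.00 = 68.65
Retirement Security Contribution: cap 423490.00 − YTD 422175.00 = 1315.00 subject; 7.17% × 1315.00 = 94.29
Workforce Levy: 6% × 6865.00 = 411.90
Total: 1489.17 + 68.65 + 94.29 + 411.90 = 2064.01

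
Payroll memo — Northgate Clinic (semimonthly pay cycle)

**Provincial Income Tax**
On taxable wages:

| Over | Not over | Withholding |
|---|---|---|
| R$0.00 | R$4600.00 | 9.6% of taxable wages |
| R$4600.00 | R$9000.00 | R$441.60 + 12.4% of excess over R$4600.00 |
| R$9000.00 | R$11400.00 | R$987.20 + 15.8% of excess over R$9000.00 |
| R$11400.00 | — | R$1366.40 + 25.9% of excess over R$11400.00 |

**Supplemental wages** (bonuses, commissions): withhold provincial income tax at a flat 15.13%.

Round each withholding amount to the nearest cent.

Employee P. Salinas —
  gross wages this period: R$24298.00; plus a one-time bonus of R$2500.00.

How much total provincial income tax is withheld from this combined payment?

Provincial Income Tax: taxable = R$24298.00
  R$1366.40 + 25.9% × (R$24298.00 − R$11400.00) = R$1366.40 + 25.9% × R$12898.00 = R$4706.98
Supplemental (15.13% flat on bonus): 15.13% × R$2500.00 = R$378.25
Total provincial income tax: R$4706.98 + R$378.25 = R$5085.23

R$5085.23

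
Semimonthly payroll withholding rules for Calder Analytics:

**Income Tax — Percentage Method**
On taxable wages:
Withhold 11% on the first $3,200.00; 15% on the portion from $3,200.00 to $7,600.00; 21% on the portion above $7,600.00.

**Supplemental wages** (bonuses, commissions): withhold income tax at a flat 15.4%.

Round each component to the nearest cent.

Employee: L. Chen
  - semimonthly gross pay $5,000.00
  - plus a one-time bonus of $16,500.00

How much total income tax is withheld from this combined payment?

$3,163.00

Income Tax: taxable = $5,000.00
  $352.00 + 15% × ($5,000.00 − $3,200.00) = $352.00 + 15% × $1,800.00 = $622.00
Supplemental (15.4% flat on bonus): 15.4% × $16,500.00 = $2,541.00
Total income tax: $622.00 + $2,541.00 = $3,163.00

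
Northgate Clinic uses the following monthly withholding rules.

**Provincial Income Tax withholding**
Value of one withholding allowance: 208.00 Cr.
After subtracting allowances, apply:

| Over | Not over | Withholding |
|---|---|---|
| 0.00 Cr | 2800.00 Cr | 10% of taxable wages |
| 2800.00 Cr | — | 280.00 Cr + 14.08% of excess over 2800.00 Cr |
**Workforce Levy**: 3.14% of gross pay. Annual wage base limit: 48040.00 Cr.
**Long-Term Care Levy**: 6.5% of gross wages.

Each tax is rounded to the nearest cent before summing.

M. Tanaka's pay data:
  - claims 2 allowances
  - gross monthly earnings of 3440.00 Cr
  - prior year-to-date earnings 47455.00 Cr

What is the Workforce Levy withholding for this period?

18.37 Cr

Workforce Levy: cap 48040.00 Cr − YTD 47455.00 Cr = 585.00 Cr subject; 3.14% × 585.00 Cr = 18.37 Cr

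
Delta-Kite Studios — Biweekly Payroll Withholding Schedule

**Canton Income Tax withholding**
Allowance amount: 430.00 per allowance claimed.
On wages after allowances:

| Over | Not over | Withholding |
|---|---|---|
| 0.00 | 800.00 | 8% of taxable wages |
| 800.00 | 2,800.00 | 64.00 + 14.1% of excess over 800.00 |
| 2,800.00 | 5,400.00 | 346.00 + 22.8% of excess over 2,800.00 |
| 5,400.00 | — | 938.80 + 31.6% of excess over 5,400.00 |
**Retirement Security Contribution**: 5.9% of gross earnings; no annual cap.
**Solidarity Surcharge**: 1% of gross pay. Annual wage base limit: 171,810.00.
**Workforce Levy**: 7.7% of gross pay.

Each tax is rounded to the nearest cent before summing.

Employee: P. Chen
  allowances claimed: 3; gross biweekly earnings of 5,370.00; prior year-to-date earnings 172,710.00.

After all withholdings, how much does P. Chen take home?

4,001.84

Canton Income Tax: taxable = 5,370.00 − 3×430.00 = 4,080.00
  346.00 + 22.8% × (4,080.00 − 2,800.00) = 346.00 + 22.8% × 1,280.00 = 637.84
Retirement Security Contribution: 5.9% × 5,370.00 = 316.83
Solidarity Surcharge: YTD 172,710.00 ≥ cap 171,810.00 → 0.00
Workforce Levy: 7.7% × 5,370.00 = 413.49
Total withheld: 637.84 + 316.83 + 0.00 + 413.49 = 1,368.16
Net pay: 5,370.00 − 1,368.16 = 4,001.84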